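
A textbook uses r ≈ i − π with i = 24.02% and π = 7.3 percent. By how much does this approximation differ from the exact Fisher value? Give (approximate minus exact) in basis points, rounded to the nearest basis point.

114 basis points

Approximate: r ≈ 24.020% − 7.300% = 16.7200%
Exact: (1 + 0.2402)/(1 + 0.0730) − 1 = 15.5825%
Error = 16.7200% − 15.5825% = 1.1375% → 114 basis points.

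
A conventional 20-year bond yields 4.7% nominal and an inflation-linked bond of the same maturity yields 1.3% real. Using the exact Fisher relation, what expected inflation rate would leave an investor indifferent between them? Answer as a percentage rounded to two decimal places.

(1 + π) = (1 + i)/(1 + r) = 1.04700 / 1.01300 = 1.033564
Break-even inflation = 1.033564 − 1 → 3.36%.

3.36%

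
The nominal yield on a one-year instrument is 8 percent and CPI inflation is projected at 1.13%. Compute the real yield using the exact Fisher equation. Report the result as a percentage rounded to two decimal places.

1 + r = 1.08000 / 1.01130 = 1.067932
r = 1.067932 − 1 = 6.7932%, i.e. 6.79%.

6.79%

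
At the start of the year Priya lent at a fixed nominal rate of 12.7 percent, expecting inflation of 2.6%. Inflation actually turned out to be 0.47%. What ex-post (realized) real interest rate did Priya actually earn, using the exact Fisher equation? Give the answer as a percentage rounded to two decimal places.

12.17%

Ex-post: (1 + 0.1270)/(1 + 0.0047) − 1 = 12.1728%
So the realized real rate is 12.17%.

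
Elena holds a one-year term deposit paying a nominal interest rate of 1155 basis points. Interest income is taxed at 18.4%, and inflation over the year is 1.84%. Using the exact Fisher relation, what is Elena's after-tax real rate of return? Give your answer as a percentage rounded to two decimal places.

After-tax nominal return = 11.55% × (1 − 0.184) = 9.4248%.
1 + r = 1.094248 / 1.01840 = 1.074478
After-tax real rate = 1.074478 − 1 → 7.45%.

7.45%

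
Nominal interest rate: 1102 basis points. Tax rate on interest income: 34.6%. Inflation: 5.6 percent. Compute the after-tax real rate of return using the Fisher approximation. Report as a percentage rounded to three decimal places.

1.607%

After-tax nominal return = 11.02% × (1 − 0.346) = 7.20708%.
r ≈ 7.20708% − 5.6% → 1.607%.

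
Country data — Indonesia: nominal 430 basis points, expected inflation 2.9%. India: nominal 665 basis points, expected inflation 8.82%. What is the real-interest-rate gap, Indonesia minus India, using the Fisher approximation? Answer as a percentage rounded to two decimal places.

Indonesia: 4.3% − 2.9% = 1.400%
India: 6.65% − 8.82% = -2.170%
Differential = 3.570% → 3.57%.

3.57%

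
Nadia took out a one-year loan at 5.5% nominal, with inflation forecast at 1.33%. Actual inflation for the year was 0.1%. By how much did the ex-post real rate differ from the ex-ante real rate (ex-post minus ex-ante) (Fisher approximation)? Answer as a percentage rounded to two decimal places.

Ex-ante: 5.5% − 1.33% = 4.170%
Ex-post: 5.5% − 0.1% = 5.400%
Difference (ex-post − ex-ante) = 1.2300% → 1.23%.

1.23%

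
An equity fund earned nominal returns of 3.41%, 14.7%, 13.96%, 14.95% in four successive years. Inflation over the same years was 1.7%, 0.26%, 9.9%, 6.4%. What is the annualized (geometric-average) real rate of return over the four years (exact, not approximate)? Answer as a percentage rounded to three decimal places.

Nominal growth factor = 1.0341 × 1.1470 × 1.1396 × 1.1495 = 1.55377229
Price-level growth factor = 1.0170 × 1.0026 × 1.0990 × 1.0640 = 1.19230667
Real growth factor = 1.55377229 / 1.19230667 = 1.30316497
Annualized real rate = 1.30316497^(1/4) − 1 = 6.8439% → 6.844%.

6.844%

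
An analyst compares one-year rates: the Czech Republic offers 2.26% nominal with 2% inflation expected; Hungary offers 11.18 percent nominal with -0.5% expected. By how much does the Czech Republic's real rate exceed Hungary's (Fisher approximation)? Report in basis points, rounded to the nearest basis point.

-1142 basis points

The Czech Republic: 2.26% − 2% = 0.260%
Hungary: 11.18% − (-0.5%) = 11.680%
Differential = -11.420% → -1142 basis points.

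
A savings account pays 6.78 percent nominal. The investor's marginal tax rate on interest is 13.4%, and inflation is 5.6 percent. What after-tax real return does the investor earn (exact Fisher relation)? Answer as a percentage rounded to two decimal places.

After-tax nominal return = 6.78% × (1 − 0.134) = 5.87148%.
1 + r = 1.0587148 / 1.05600 = 1.002571
After-tax real rate = 1.002571 − 1 → 0.26%.

0.26%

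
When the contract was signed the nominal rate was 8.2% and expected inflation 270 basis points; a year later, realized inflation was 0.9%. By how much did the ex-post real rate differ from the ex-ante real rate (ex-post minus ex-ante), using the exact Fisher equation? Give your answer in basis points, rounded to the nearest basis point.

188 basis points

Ex-ante: (1 + 0.0820)/(1 + 0.0270) − 1 = 5.3554%
Ex-post: (1 + 0.0820)/(1 + 0.0090) − 1 = 7.2349%
Difference (ex-post − ex-ante) = 1.8795% → 188 basis points.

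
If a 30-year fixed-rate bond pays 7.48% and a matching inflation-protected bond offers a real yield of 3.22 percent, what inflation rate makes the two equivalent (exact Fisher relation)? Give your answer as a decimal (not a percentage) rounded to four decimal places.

(1 + π) = (1 + i)/(1 + r) = 1.07480 / 1.03220 = 1.041271
Break-even inflation = 1.041271 − 1 → 0.0413.

0.0413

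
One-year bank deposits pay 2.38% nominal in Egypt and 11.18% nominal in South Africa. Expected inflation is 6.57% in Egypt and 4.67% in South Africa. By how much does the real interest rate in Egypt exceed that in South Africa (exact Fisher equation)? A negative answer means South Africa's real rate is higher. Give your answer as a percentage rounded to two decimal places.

-10.15%

Egypt: (1 + 0.0238)/(1 + 0.0657) − 1 = -3.9317%
South Africa: (1 + 0.1118)/(1 + 0.0467) − 1 = 6.2195%
Differential = -3.9317% − 6.2195% = -10.1512% → -10.15%.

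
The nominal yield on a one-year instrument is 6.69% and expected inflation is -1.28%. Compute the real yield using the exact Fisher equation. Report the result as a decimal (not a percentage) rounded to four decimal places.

0.0807

1 + r = 1.06690 / 0.98720 = 1.080733
r = 1.080733 − 1 = 8.0733%, i.e. 0.0807.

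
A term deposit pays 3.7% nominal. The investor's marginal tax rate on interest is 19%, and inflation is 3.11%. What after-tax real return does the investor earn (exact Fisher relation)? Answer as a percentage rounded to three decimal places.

-0.110%

After-tax nominal return = 3.7% × (1 − 0.19) = 2.9970%.
1 + r = 1.02997 / 1.03110 = 0.998904
After-tax real rate = 0.998904 − 1 → -0.110%.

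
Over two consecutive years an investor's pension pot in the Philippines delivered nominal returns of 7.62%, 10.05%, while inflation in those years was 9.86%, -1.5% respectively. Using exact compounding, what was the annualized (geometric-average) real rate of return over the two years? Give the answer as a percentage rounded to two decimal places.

4.62%

Nominal growth factor = 1.0762 × 1.1005 = 1.18435810
Price-level growth factor = 1.0986 × 0.9850 = 1.08212100
Real growth factor = 1.18435810 / 1.08212100 = 1.09447844
Annualized real rate = 1.09447844^(1/2) − 1 = 4.6173% → 4.62%.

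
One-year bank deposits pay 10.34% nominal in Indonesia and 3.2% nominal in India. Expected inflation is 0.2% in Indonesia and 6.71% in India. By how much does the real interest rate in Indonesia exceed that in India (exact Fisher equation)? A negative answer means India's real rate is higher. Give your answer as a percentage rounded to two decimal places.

13.41%

Indonesia: (1 + 0.1034)/(1 + 0.0020) − 1 = 10.1198%
India: (1 + 0.0320)/(1 + 0.0671) − 1 = -3.2893%
Differential = 10.1198% − (-3.2893%) = 13.4090% → 13.41%.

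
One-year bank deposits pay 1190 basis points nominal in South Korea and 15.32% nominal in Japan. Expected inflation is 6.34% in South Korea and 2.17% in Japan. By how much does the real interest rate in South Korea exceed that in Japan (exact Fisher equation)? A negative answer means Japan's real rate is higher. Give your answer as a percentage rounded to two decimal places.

-7.64%

South Korea: (1 + 0.1190)/(1 + 0.0634) − 1 = 5.2285%
Japan: (1 + 0.1532)/(1 + 0.0217) − 1 = 12.8707%
Differential = 5.2285% − 12.8707% = -7.6422% → -7.64%.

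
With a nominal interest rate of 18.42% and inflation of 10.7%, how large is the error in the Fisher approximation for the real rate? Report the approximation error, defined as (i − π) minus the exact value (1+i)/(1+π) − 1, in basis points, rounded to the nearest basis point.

Approximate: r ≈ 18.420% − 10.700% = 7.7200%
Exact: (1 + 0.1842)/(1 + 0.1070) − 1 = 6.9738%
Error = 7.7200% − 6.9738% = 0.7462% → 75 basis points.

75 basis points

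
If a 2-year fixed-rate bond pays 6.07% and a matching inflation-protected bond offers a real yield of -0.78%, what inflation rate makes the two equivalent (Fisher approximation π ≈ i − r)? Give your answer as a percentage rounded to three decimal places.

π ≈ i − r = 6.07% − (-0.78%) → 6.850%.

6.850%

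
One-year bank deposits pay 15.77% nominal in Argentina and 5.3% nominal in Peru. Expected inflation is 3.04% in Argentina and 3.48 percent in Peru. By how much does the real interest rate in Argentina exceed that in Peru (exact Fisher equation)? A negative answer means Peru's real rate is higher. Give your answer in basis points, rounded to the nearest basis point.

Argentina: (1 + 0.1577)/(1 + 0.0304) − 1 = 12.3544%
Peru: (1 + 0.0530)/(1 + 0.0348) − 1 = 1.7588%
Differential = 12.3544% − 1.7588% = 10.5956% → 1060 basis points.

1060 basis points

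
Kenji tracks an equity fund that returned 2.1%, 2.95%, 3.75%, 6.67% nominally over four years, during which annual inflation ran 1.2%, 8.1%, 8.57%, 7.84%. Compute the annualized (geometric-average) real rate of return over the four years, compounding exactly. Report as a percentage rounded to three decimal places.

Compound the nominal returns: 1.0210 × 1.0295 × 1.0375 × 1.0667 = 1.16327526.
Compound inflation: 1.0120 × 1.0810 × 1.0857 × 1.0784 = 1.28084307.
Deflate: 1.16327526 / 1.28084307 = 0.90821061.
Annualized real rate = 0.90821061^(1/4) − 1 = -2.3782% → -2.378%.

-2.378%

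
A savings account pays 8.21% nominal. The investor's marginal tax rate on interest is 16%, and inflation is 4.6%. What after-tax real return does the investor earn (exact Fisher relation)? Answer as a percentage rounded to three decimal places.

2.195%

After-tax nominal return = 8.21% × (1 − 0.16) = 6.8964%.
1 + r = 1.068964 / 1.04600 = 1.021954
After-tax real rate = 1.021954 − 1 → 2.195%.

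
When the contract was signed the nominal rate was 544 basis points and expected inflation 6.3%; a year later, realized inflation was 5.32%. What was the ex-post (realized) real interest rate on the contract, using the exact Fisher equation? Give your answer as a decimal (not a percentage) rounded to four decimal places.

0.0011

Ex-post: (1 + 0.0544)/(1 + 0.0532) − 1 = 0.1139%
So the realized real rate is 0.0011.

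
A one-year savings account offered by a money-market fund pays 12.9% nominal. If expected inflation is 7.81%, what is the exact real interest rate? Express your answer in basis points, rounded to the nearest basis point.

By the Fisher equation, 1 + r = (1 + i)/(1 + π).
1 + r = 1.12900 / 1.07810 = 1.047213
r = 1.047213 − 1 = 4.7213%, i.e. 472 basis points.

472 basis points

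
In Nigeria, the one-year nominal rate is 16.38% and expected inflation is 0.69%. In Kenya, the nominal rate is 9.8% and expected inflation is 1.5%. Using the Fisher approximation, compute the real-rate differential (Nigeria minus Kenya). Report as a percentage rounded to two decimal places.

Nigeria: 16.38% − 0.69% = 15.690%
Kenya: 9.8% − 1.5% = 8.300%
Differential = 7.390% → 7.39%.

7.39%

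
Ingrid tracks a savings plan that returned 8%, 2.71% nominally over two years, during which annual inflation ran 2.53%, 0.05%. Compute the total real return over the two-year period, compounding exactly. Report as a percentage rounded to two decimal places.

Compound the nominal returns: 1.0800 × 1.0271 = 1.109268.
Compound inflation: 1.0253 × 1.0005 = 1.025813.
Deflate: 1.109268 / 1.025813 = 1.081355.
Total real return = 1.081355 − 1 → 8.14%.

8.14%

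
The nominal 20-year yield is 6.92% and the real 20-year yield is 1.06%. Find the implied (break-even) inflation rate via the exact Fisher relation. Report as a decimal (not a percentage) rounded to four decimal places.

0.0580

(1 + π) = (1 + i)/(1 + r) = 1.06920 / 1.01060 = 1.057985
Break-even inflation = 1.057985 − 1 → 0.0580.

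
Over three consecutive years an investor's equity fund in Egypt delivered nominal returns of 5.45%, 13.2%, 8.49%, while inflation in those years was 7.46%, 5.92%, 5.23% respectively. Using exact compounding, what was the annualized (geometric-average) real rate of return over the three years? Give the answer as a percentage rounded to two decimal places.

Compound the nominal returns: 1.0545 × 1.1320 × 1.0849 = 1.29503862.
Compound inflation: 1.0746 × 1.0592 × 1.0523 = 1.19774503.
Deflate: 1.29503862 / 1.19774503 = 1.08123063.
Annualized real rate = 1.08123063^(1/3) − 1 = 2.6375% → 2.64%.

2.64%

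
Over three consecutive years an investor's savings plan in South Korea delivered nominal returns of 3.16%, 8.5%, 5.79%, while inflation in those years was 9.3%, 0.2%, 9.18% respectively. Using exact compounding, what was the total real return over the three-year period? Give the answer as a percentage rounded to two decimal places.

Compound the nominal returns: 1.0316 × 1.0850 × 1.0579 = 1.184093.
Compound inflation: 1.0930 × 1.0020 × 1.0918 = 1.195724.
Deflate: 1.184093 / 1.195724 = 0.990272.
Total real return = 0.990272 − 1 → -0.97%.

-0.97%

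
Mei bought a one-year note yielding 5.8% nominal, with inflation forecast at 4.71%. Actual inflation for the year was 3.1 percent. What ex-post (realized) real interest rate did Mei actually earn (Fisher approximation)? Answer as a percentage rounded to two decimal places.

Ex-post: 5.8% − 3.1% = 2.700%
So the realized real rate is 2.70%.

2.70%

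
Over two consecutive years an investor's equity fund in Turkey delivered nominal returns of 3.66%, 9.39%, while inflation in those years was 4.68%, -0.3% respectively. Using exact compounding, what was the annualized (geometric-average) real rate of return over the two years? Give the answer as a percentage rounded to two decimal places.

4.24%

Nominal growth factor = 1.0366 × 1.0939 = 1.13393674
Price-level growth factor = 1.0468 × 0.9970 = 1.04365960
Real growth factor = 1.13393674 / 1.04365960 = 1.08650056
Annualized real rate = 1.08650056^(1/2) − 1 = 4.2353% → 4.24%.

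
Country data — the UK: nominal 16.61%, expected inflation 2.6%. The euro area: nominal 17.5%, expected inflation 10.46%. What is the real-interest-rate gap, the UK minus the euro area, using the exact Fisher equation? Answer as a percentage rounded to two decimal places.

7.28%

The UK: (1 + 0.1661)/(1 + 0.0260) − 1 = 13.6550%
The euro area: (1 + 0.1750)/(1 + 0.1046) − 1 = 6.3733%
Differential = 13.6550% − 6.3733% = 7.2816% → 7.28%.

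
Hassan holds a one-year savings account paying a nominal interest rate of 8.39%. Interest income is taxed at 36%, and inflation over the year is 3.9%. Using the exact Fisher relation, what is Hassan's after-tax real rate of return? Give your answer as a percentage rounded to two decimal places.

After-tax nominal return = 8.39% × (1 − 0.36) = 5.3696%.
1 + r = 1.053696 / 1.03900 = 1.014144
After-tax real rate = 1.014144 − 1 → 1.41%.

1.41%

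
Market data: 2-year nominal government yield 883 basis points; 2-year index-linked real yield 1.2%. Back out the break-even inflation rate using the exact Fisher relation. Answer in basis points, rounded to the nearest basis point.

(1 + π) = (1 + i)/(1 + r) = 1.08830 / 1.01200 = 1.075395
Break-even inflation = 1.075395 − 1 → 754 basis points.

754 basis points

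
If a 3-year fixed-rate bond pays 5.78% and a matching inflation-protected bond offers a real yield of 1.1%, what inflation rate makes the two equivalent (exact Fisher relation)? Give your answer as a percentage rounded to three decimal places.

(1 + π) = (1 + i)/(1 + r) = 1.05780 / 1.01100 = 1.046291
Break-even inflation = 1.046291 − 1 → 4.629%.

4.629%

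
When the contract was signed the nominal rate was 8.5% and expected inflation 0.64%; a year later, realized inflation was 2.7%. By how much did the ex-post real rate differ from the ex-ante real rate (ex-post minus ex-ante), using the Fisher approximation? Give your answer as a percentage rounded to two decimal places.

-2.06%

Ex-ante: 8.5% − 0.64% = 7.860%
Ex-post: 8.5% − 2.7% = 5.800%
Difference (ex-post − ex-ante) = -2.0600% → -2.06%.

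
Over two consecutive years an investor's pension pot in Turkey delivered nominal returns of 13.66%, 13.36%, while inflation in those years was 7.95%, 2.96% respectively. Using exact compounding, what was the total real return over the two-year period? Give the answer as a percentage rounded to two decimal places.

Compound the nominal returns: 1.1366 × 1.1336 = 1.288450.
Compound inflation: 1.0795 × 1.0296 = 1.111453.
Deflate: 1.288450 / 1.111453 = 1.159248.
Total real return = 1.159248 − 1 → 15.92%.

15.92%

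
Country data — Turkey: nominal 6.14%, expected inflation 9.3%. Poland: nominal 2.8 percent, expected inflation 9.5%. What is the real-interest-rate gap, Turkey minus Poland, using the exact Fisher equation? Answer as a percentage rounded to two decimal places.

Turkey: (1 + 0.0614)/(1 + 0.0930) − 1 = -2.8911%
Poland: (1 + 0.0280)/(1 + 0.0950) − 1 = -6.1187%
Differential = -2.8911% − (-6.1187%) = 3.2276% → 3.23%.

3.23%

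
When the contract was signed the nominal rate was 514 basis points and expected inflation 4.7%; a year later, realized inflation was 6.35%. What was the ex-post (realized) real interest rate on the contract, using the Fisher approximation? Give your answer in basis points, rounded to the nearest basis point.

Ex-post: 5.14% − 6.35% = -1.210%
So the realized real rate is -121 basis points.

-121 basis points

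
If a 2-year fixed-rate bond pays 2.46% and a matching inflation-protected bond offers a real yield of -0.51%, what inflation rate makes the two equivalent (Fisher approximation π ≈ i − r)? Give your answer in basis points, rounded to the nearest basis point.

π ≈ i − r = 2.46% − (-0.51%) → 297 basis points.

297 basis points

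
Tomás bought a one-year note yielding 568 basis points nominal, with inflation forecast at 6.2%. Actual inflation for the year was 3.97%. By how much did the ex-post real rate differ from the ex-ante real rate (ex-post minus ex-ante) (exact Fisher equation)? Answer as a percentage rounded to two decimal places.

2.13%

Ex-ante: (1 + 0.0568)/(1 + 0.0620) − 1 = -0.4896%
Ex-post: (1 + 0.0568)/(1 + 0.0397) − 1 = 1.6447%
Difference (ex-post − ex-ante) = 2.1343% → 2.13%.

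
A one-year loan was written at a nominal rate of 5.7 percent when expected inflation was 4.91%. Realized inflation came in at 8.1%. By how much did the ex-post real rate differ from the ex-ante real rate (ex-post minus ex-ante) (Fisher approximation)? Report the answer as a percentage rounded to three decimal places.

-3.190%

Ex-ante: 5.7% − 4.91% = 0.790%
Ex-post: 5.7% − 8.1% = -2.400%
Difference (ex-post − ex-ante) = -3.1900% → -3.190%.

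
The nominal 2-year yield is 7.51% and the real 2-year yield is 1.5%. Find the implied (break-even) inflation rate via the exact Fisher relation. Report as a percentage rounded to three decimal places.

(1 + π) = (1 + i)/(1 + r) = 1.07510 / 1.01500 = 1.059212
Break-even inflation = 1.059212 − 1 → 5.921%.

5.921%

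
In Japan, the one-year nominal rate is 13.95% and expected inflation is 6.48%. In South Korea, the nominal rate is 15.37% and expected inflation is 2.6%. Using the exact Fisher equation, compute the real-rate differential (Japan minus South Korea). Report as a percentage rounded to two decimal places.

-5.43%

Japan: (1 + 0.1395)/(1 + 0.0648) − 1 = 7.0154%
South Korea: (1 + 0.1537)/(1 + 0.0260) − 1 = 12.4464%
Differential = 7.0154% − 12.4464% = -5.4310% → -5.43%.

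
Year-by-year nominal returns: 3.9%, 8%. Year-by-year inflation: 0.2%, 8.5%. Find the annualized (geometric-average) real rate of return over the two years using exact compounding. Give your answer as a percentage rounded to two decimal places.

Nominal growth factor = 1.0390 × 1.0800 = 1.12212000
Price-level growth factor = 1.0020 × 1.0850 = 1.08717000
Real growth factor = 1.12212000 / 1.08717000 = 1.03214769
Annualized real rate = 1.03214769^(1/2) − 1 = 1.5947% → 1.59%.

1.59%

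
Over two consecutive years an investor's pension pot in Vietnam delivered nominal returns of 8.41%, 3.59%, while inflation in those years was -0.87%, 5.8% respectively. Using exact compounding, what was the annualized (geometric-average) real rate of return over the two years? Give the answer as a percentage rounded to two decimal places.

3.48%

Compound the nominal returns: 1.0841 × 1.0359 = 1.12301919.
Compound inflation: 0.9913 × 1.0580 = 1.04879540.
Deflate: 1.12301919 / 1.04879540 = 1.07077051.
Annualized real rate = 1.07077051^(1/2) − 1 = 3.4780% → 3.48%.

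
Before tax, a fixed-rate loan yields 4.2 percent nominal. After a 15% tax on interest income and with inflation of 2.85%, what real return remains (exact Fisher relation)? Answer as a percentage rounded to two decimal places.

After-tax nominal return = 4.2% × (1 − 0.15) = 3.5700%.
1 + r = 1.03570 / 1.02850 = 1.007000
After-tax real rate = 1.007000 − 1 → 0.70%.

0.70%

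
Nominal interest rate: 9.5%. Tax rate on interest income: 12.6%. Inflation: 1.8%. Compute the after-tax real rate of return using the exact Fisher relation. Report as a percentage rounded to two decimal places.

6.39%

After-tax nominal return = 9.5% × (1 − 0.126) = 8.3030%.
1 + r = 1.08303 / 1.01800 = 1.063880
After-tax real rate = 1.063880 − 1 → 6.39%.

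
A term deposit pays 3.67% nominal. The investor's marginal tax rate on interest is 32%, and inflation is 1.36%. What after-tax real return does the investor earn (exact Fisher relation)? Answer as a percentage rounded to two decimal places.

1.12%

After-tax nominal return = 3.67% × (1 − 0.32) = 2.4956%.
1 + r = 1.024956 / 1.01360 = 1.011204
After-tax real rate = 1.011204 − 1 → 1.12%.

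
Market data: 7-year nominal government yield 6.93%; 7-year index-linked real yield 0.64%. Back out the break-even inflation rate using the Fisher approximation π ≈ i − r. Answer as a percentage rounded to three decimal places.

π ≈ i − r = 6.93% − 0.64% → 6.290%.

6.290%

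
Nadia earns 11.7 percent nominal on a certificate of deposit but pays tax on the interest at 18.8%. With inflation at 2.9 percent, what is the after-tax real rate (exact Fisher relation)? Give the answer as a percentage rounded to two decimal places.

After-tax nominal return = 11.7% × (1 − 0.188) = 9.5004%.
1 + r = 1.095004 / 1.02900 = 1.064144
After-tax real rate = 1.064144 − 1 → 6.41%.

6.41%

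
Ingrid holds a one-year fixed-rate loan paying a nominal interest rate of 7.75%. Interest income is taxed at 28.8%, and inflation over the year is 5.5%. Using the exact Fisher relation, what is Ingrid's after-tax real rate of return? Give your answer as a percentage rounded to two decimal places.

After-tax nominal return = 7.75% × (1 − 0.288) = 5.5180%.
1 + r = 1.05518 / 1.05500 = 1.000171
After-tax real rate = 1.000171 − 1 → 0.02%.

0.02%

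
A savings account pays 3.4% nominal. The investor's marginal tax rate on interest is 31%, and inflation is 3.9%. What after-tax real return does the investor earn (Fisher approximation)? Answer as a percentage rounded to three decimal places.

-1.554%

After-tax nominal return = 3.4% × (1 − 0.31) = 2.3460%.
r ≈ 2.3460% − 3.9% → -1.554%.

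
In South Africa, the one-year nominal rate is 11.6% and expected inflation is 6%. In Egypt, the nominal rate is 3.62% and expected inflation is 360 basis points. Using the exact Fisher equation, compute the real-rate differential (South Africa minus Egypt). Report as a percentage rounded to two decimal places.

5.26%

South Africa: (1 + 0.1160)/(1 + 0.0600) − 1 = 5.2830%
Egypt: (1 + 0.0362)/(1 + 0.0360) − 1 = 0.0193%
Differential = 5.2830% − 0.0193% = 5.2637% → 5.26%.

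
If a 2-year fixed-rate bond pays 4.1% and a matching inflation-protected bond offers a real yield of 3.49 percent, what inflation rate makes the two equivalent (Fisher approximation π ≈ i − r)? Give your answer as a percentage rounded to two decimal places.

π ≈ i − r = 4.1% − 3.49% → 0.61%.

0.61%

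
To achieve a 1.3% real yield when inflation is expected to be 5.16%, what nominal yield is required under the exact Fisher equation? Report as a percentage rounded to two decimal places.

6.53%

(1 + i) = (1 + r)(1 + π) = 1.01300 × 1.05160 = 1.0652708
i = 1.0652708 − 1, so the required nominal rate is 6.53%.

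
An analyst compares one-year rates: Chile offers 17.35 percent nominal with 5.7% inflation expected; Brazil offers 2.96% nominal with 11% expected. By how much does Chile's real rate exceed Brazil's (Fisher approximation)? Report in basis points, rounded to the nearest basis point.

1969 basis points

Chile: 17.35% − 5.7% = 11.650%
Brazil: 2.96% − 11% = -8.040%
Differential = 19.690% → 1969 basis points.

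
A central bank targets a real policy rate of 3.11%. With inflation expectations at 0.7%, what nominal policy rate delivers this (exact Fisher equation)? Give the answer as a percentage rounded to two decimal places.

3.83%

(1 + i) = (1 + r)(1 + π) = 1.03110 × 1.00700 = 1.0383177
i = 1.0383177 − 1, so the required nominal rate is 3.83%.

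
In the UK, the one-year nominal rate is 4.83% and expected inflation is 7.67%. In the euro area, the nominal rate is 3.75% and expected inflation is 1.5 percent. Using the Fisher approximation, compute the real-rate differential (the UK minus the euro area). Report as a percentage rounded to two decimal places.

The UK: 4.83% − 7.67% = -2.840%
The euro area: 3.75% − 1.5% = 2.250%
Differential = -5.090% → -5.09%.

-5.09%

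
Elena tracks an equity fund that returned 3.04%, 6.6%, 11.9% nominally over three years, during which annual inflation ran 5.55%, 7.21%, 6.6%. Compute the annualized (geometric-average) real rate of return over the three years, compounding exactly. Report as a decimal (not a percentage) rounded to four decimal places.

0.0063

Compound the nominal returns: 1.0304 × 1.0660 × 1.1190 = 1.22911676.
Compound inflation: 1.0555 × 1.0721 × 1.0660 = 1.20628725.
Deflate: 1.22911676 / 1.20628725 = 1.01892543.
Annualized real rate = 1.01892543^(1/3) − 1 = 0.6269% → 0.0063.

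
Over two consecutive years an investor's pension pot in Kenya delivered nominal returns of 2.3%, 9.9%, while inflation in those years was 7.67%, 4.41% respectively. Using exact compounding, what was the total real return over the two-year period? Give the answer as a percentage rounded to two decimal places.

0.01%

Nominal growth factor = 1.0230 × 1.0990 = 1.124277
Price-level growth factor = 1.0767 × 1.0441 = 1.124182
Real growth factor = 1.124277 / 1.124182 = 1.000084
Total real return = 1.000084 − 1 → 0.01%.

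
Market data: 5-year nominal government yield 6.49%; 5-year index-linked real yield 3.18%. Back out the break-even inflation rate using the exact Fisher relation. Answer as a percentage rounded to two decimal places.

3.21%

(1 + π) = (1 + i)/(1 + r) = 1.06490 / 1.03180 = 1.032080
Break-even inflation = 1.032080 − 1 → 3.21%.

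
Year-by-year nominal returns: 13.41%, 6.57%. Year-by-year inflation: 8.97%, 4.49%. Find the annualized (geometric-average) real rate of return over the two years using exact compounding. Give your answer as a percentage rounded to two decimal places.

Compound the nominal returns: 1.1341 × 1.0657 = 1.20861037.
Compound inflation: 1.0897 × 1.0449 = 1.13862753.
Deflate: 1.20861037 / 1.13862753 = 1.06146245.
Annualized real rate = 1.06146245^(1/2) − 1 = 3.0273% → 3.03%.

3.03%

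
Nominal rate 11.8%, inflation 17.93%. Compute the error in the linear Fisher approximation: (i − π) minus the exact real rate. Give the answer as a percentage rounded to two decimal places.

Approximate: r ≈ 11.800% − 17.930% = -6.1300%
Exact: (1 + 0.1180)/(1 + 0.1793) − 1 = -5.1980%
Error = -6.1300% − (-5.1980%) = -0.9320% → -0.93%.

-0.93%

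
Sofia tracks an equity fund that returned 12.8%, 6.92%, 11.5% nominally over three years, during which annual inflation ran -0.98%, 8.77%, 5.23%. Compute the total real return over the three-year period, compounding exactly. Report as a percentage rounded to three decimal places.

Compound the nominal returns: 1.1280 × 1.0692 × 1.1150 = 1.344754.
Compound inflation: 0.9902 × 1.0877 × 1.0523 = 1.133370.
Deflate: 1.344754 / 1.133370 = 1.186510.
Total real return = 1.186510 − 1 → 18.651%.

18.651%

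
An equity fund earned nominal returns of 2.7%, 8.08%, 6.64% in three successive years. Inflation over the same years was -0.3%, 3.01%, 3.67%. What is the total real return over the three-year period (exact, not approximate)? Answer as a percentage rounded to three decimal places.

Nominal growth factor = 1.0270 × 1.0808 × 1.0664 = 1.183684
Price-level growth factor = 0.9970 × 1.0301 × 1.0367 = 1.064701
Real growth factor = 1.183684 / 1.064701 = 1.111753
Total real return = 1.111753 − 1 → 11.175%.

11.175%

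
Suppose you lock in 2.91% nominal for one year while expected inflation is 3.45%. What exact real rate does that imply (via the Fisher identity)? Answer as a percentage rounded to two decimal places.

-0.52%

By the Fisher identity, 1 + r = (1 + i)/(1 + π).
1 + r = 1.02910 / 1.03450 = 0.994780
r = 0.994780 − 1 = -0.5220%, i.e. -0.52%.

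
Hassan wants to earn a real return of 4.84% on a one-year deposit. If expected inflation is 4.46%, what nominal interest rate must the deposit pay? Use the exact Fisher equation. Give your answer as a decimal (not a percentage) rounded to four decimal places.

0.0952

(1 + i) = (1 + r)(1 + π) = 1.04840 × 1.04460 = 1.09515864
i = 1.09515864 − 1, so the required nominal rate is 0.0952.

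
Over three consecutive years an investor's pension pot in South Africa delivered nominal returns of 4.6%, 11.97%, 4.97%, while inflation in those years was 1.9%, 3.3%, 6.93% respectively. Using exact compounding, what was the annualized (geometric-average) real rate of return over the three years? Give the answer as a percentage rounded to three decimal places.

2.985%

Nominal growth factor = 1.0460 × 1.1197 × 1.0497 = 1.22941515
Price-level growth factor = 1.0190 × 1.0330 × 1.0693 = 1.12557405
Real growth factor = 1.22941515 / 1.12557405 = 1.09225612
Annualized real rate = 1.09225612^(1/3) − 1 = 2.9852% → 2.985%.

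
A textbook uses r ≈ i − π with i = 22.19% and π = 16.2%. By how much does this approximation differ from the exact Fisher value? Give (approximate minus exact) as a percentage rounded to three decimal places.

0.835%

Approximate: r ≈ 22.190% − 16.200% = 5.9900%
Exact: (1 + 0.2219)/(1 + 0.1620) − 1 = 5.1549%
Error = 5.9900% − 5.1549% = 0.8351% → 0.835%.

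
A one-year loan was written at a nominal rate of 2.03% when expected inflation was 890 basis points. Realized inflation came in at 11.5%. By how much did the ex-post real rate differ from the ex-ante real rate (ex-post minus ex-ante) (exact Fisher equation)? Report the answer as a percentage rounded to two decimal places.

-2.18%

Ex-ante: (1 + 0.0203)/(1 + 0.0890) − 1 = -6.3085%
Ex-post: (1 + 0.0203)/(1 + 0.1150) − 1 = -8.4933%
Difference (ex-post − ex-ante) = -2.1847% → -2.18%.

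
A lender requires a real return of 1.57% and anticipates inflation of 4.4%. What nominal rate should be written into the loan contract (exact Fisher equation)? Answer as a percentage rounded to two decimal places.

6.04%

(1 + i) = (1 + r)(1 + π) = 1.01570 × 1.04400 = 1.0603908
i = 1.0603908 − 1, so the required nominal rate is 6.04%.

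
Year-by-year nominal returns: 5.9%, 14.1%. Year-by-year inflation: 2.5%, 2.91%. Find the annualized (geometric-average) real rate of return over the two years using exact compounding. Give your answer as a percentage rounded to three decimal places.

7.029%

Compound the nominal returns: 1.0590 × 1.1410 = 1.20831900.
Compound inflation: 1.0250 × 1.0291 = 1.05482750.
Deflate: 1.20831900 / 1.05482750 = 1.14551337.
Annualized real rate = 1.14551337^(1/2) − 1 = 7.0287% → 7.029%.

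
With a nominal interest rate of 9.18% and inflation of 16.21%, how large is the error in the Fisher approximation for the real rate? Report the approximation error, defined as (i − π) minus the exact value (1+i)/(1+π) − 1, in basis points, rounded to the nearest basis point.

Approximate: r ≈ 9.180% − 16.210% = -7.0300%
Exact: (1 + 0.0918)/(1 + 0.1621) − 1 = -6.0494%
Error = -7.0300% − (-6.0494%) = -0.9806% → -98 basis points.

-98 basis points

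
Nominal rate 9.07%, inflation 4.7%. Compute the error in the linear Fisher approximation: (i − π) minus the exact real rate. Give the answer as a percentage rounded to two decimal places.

Approximate: r ≈ 9.070% − 4.700% = 4.3700%
Exact: (1 + 0.0907)/(1 + 0.0470) − 1 = 4.1738%
Error = 4.3700% − 4.1738% = 0.1962% → 0.20%.

0.20%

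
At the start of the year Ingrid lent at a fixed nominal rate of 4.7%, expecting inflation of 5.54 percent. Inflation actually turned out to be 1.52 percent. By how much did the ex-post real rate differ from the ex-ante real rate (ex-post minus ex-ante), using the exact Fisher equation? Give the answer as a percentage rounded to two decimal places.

Ex-ante: (1 + 0.0470)/(1 + 0.0554) − 1 = -0.7959%
Ex-post: (1 + 0.0470)/(1 + 0.0152) − 1 = 3.1324%
Difference (ex-post − ex-ante) = 3.9283% → 3.93%.

3.93%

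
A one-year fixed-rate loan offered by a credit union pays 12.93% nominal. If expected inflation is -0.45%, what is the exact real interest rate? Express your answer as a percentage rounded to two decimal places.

By the Fisher equation, 1 + r = (1 + i)/(1 + π).
1 + r = 1.12930 / 0.99550 = 1.134405
r = 1.134405 − 1 = 13.4405%, i.e. 13.44%.

13.44%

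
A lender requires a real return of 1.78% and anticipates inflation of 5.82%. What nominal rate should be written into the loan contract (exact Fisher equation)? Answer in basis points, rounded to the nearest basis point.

770 basis points

(1 + i) = (1 + r)(1 + π) = 1.01780 × 1.05820 = 1.07703596
i = 1.07703596 − 1, so the required nominal rate is 770 basis points.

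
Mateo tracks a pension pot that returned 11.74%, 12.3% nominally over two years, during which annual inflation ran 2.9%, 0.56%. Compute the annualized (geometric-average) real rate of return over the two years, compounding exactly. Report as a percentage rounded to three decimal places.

Compound the nominal returns: 1.1174 × 1.1230 = 1.25484020.
Compound inflation: 1.0290 × 1.0056 = 1.03476240.
Deflate: 1.25484020 / 1.03476240 = 1.21268438.
Annualized real rate = 1.21268438^(1/2) − 1 = 10.1219% → 10.122%.

10.122%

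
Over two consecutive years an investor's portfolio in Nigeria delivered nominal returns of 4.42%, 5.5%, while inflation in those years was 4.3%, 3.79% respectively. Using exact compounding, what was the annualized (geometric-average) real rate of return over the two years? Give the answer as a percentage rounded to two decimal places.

0.88%

Nominal growth factor = 1.0442 × 1.0550 = 1.10163100
Price-level growth factor = 1.0430 × 1.0379 = 1.08252970
Real growth factor = 1.10163100 / 1.08252970 = 1.01764506
Annualized real rate = 1.01764506^(1/2) − 1 = 0.8784% → 0.88%.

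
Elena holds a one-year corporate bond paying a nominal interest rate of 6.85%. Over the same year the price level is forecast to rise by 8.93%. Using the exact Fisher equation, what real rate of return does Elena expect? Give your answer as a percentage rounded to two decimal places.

-1.91%

By the Fisher equation, 1 + r = (1 + i)/(1 + π).
1 + r = 1.06850 / 1.08930 = 0.980905
r = 0.980905 − 1 = -1.9095%, i.e. -1.91%.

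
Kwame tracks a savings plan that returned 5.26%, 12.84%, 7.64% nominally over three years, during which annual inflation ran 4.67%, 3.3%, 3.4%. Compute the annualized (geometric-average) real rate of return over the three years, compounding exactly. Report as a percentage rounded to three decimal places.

4.573%

Compound the nominal returns: 1.0526 × 1.1284 × 1.0764 = 1.27849823.
Compound inflation: 1.0467 × 1.0330 × 1.0340 = 1.11800330.
Deflate: 1.27849823 / 1.11800330 = 1.14355498.
Annualized real rate = 1.14355498^(1/3) − 1 = 4.5729% → 4.573%.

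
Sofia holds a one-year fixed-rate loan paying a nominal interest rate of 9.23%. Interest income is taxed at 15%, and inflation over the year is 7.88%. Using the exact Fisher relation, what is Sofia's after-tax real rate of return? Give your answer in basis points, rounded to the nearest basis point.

-3 basis points

After-tax nominal return = 9.23% × (1 − 0.15) = 7.8455%.
1 + r = 1.078455 / 1.07880 = 0.999680
After-tax real rate = 0.999680 − 1 → -3 basis points.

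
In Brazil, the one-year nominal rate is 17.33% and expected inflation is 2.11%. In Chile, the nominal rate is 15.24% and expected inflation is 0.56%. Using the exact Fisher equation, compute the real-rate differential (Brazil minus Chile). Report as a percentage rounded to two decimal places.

Brazil: (1 + 0.1733)/(1 + 0.0211) − 1 = 14.9055%
Chile: (1 + 0.1524)/(1 + 0.0056) − 1 = 14.5982%
Differential = 14.9055% − 14.5982% = 0.3072% → 0.31%.

0.31%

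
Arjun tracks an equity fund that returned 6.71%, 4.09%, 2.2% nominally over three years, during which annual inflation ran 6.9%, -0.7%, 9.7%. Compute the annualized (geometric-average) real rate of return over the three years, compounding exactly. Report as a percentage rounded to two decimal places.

-0.85%

Compound the nominal returns: 1.0671 × 1.0409 × 1.0220 = 1.13518077.
Compound inflation: 1.0690 × 0.9930 × 1.0970 = 1.16448415.
Deflate: 1.13518077 / 1.16448415 = 0.97483574.
Annualized real rate = 0.97483574^(1/3) − 1 = -0.8459% → -0.85%.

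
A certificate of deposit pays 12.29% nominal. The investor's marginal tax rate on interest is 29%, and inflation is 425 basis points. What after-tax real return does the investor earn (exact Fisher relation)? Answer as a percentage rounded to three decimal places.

4.293%

After-tax nominal return = 12.29% × (1 − 0.29) = 8.7259%.
1 + r = 1.087259 / 1.04250 = 1.042934
After-tax real rate = 1.042934 − 1 → 4.293%.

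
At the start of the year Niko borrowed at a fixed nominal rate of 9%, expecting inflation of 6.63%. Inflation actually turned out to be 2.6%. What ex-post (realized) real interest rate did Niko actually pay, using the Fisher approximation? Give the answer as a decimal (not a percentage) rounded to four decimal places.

0.0640

Ex-post: 9% − 2.6% = 6.400%
So the realized real rate is 0.0640.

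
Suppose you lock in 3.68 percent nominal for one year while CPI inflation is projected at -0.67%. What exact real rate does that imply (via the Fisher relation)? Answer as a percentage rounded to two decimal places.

1 + r = 1.03680 / 0.99330 = 1.043793
r = 1.043793 − 1 = 4.3793%, i.e. 4.38%.

4.38%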